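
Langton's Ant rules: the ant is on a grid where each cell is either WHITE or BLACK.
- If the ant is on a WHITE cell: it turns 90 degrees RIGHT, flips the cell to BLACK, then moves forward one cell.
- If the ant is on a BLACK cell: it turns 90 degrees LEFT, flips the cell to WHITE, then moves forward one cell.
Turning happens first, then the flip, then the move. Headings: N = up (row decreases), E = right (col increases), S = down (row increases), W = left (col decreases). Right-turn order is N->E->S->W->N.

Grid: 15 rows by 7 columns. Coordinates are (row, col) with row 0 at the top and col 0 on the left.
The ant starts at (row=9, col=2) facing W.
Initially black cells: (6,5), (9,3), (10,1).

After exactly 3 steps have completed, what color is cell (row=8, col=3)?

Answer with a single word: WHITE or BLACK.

Answer: BLACK

Derivation:
Step 1: on WHITE (9,2): turn R to N, flip to black, move to (8,2). |black|=4
Step 2: on WHITE (8,2): turn R to E, flip to black, move to (8,3). |black|=5
Step 3: on WHITE (8,3): turn R to S, flip to black, move to (9,3). |black|=6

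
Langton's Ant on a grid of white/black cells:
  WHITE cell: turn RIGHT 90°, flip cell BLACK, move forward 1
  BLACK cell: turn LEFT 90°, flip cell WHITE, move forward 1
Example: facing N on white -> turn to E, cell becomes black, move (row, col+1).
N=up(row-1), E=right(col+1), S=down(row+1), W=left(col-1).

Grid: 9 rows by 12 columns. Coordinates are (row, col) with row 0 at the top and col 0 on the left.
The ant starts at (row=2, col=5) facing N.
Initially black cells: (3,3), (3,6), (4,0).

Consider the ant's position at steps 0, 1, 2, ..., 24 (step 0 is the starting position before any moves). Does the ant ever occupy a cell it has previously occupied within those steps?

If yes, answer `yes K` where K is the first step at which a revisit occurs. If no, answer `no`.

Step 1: on WHITE (2,5): turn R to E, flip to black, move to (2,6). |black|=4 — new cell
Step 2: on WHITE (2,6): turn R to S, flip to black, move to (3,6). |black|=5 — new cell
Step 3: on BLACK (3,6): turn L to E, flip to white, move to (3,7). |black|=4 — new cell
Step 4: on WHITE (3,7): turn R to S, flip to black, move to (4,7). |black|=5 — new cell
Step 5: on WHITE (4,7): turn R to W, flip to black, move to (4,6). |black|=6 — new cell
Step 6: on WHITE (4,6): turn R to N, flip to black, move to (3,6). |black|=7 — REVISIT

Answer: yes 6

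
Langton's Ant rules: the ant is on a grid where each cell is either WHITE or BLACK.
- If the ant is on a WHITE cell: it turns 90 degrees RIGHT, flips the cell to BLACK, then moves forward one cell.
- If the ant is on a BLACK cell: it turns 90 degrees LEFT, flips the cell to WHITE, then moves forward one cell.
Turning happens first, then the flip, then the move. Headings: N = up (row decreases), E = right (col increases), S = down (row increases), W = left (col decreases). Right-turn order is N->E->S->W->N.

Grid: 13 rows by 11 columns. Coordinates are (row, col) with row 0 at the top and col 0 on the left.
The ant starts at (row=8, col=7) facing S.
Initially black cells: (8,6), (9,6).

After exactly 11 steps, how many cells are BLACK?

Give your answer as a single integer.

Step 1: on WHITE (8,7): turn R to W, flip to black, move to (8,6). |black|=3
Step 2: on BLACK (8,6): turn L to S, flip to white, move to (9,6). |black|=2
Step 3: on BLACK (9,6): turn L to E, flip to white, move to (9,7). |black|=1
Step 4: on WHITE (9,7): turn R to S, flip to black, move to (10,7). |black|=2
Step 5: on WHITE (10,7): turn R to W, flip to black, move to (10,6). |black|=3
Step 6: on WHITE (10,6): turn R to N, flip to black, move to (9,6). |black|=4
Step 7: on WHITE (9,6): turn R to E, flip to black, move to (9,7). |black|=5
Step 8: on BLACK (9,7): turn L to N, flip to white, move to (8,7). |black|=4
Step 9: on BLACK (8,7): turn L to W, flip to white, move to (8,6). |black|=3
Step 10: on WHITE (8,6): turn R to N, flip to black, move to (7,6). |black|=4
Step 11: on WHITE (7,6): turn R to E, flip to black, move to (7,7). |black|=5

Answer: 5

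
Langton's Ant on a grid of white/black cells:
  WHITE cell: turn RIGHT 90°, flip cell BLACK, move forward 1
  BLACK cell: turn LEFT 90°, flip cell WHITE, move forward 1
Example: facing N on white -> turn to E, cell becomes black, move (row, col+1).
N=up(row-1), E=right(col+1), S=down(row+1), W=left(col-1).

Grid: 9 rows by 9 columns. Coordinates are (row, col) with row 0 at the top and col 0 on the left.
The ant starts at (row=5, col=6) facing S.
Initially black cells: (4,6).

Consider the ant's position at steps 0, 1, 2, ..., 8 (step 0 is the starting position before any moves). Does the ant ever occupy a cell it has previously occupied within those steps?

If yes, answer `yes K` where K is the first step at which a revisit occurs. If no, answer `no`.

Answer: yes 7

Derivation:
Step 1: on WHITE (5,6): turn R to W, flip to black, move to (5,5). |black|=2 — new cell
Step 2: on WHITE (5,5): turn R to N, flip to black, move to (4,5). |black|=3 — new cell
Step 3: on WHITE (4,5): turn R to E, flip to black, move to (4,6). |black|=4 — new cell
Step 4: on BLACK (4,6): turn L to N, flip to white, move to (3,6). |black|=3 — new cell
Step 5: on WHITE (3,6): turn R to E, flip to black, move to (3,7). |black|=4 — new cell
Step 6: on WHITE (3,7): turn R to S, flip to black, move to (4,7). |black|=5 — new cell
Step 7: on WHITE (4,7): turn R to W, flip to black, move to (4,6). |black|=6 — REVISIT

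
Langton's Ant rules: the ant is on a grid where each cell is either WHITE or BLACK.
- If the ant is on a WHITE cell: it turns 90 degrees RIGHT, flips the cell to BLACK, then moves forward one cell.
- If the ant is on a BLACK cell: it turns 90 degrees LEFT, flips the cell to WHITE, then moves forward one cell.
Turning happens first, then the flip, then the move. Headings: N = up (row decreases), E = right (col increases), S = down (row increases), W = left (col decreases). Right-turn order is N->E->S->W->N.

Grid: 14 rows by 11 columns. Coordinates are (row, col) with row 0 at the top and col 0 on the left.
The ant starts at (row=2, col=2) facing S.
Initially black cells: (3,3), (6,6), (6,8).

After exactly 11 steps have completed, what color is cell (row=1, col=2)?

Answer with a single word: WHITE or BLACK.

Step 1: on WHITE (2,2): turn R to W, flip to black, move to (2,1). |black|=4
Step 2: on WHITE (2,1): turn R to N, flip to black, move to (1,1). |black|=5
Step 3: on WHITE (1,1): turn R to E, flip to black, move to (1,2). |black|=6
Step 4: on WHITE (1,2): turn R to S, flip to black, move to (2,2). |black|=7
Step 5: on BLACK (2,2): turn L to E, flip to white, move to (2,3). |black|=6
Step 6: on WHITE (2,3): turn R to S, flip to black, move to (3,3). |black|=7
Step 7: on BLACK (3,3): turn L to E, flip to white, move to (3,4). |black|=6
Step 8: on WHITE (3,4): turn R to S, flip to black, move to (4,4). |black|=7
Step 9: on WHITE (4,4): turn R to W, flip to black, move to (4,3). |black|=8
Step 10: on WHITE (4,3): turn R to N, flip to black, move to (3,3). |black|=9
Step 11: on WHITE (3,3): turn R to E, flip to black, move to (3,4). |black|=10

Answer: BLACK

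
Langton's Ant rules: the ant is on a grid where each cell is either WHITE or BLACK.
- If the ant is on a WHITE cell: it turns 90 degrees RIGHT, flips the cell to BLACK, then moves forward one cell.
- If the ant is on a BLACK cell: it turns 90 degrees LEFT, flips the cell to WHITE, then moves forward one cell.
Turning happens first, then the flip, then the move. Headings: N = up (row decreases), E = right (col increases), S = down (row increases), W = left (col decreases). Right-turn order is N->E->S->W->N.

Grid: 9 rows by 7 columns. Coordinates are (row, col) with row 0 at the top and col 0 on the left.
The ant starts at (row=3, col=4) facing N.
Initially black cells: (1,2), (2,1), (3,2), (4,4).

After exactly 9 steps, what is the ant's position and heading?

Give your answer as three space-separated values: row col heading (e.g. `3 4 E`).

Answer: 5 5 E

Derivation:
Step 1: on WHITE (3,4): turn R to E, flip to black, move to (3,5). |black|=5
Step 2: on WHITE (3,5): turn R to S, flip to black, move to (4,5). |black|=6
Step 3: on WHITE (4,5): turn R to W, flip to black, move to (4,4). |black|=7
Step 4: on BLACK (4,4): turn L to S, flip to white, move to (5,4). |black|=6
Step 5: on WHITE (5,4): turn R to W, flip to black, move to (5,3). |black|=7
Step 6: on WHITE (5,3): turn R to N, flip to black, move to (4,3). |black|=8
Step 7: on WHITE (4,3): turn R to E, flip to black, move to (4,4). |black|=9
Step 8: on WHITE (4,4): turn R to S, flip to black, move to (5,4). |black|=10
Step 9: on BLACK (5,4): turn L to E, flip to white, move to (5,5). |black|=9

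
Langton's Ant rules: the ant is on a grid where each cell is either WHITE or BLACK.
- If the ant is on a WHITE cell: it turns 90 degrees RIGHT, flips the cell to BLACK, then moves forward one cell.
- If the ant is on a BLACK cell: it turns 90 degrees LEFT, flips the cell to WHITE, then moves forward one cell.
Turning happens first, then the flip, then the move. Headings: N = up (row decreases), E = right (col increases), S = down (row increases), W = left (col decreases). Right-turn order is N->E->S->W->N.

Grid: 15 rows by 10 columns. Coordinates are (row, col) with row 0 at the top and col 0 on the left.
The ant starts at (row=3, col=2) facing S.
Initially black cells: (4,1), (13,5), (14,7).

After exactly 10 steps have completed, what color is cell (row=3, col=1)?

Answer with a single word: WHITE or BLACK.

Answer: BLACK

Derivation:
Step 1: on WHITE (3,2): turn R to W, flip to black, move to (3,1). |black|=4
Step 2: on WHITE (3,1): turn R to N, flip to black, move to (2,1). |black|=5
Step 3: on WHITE (2,1): turn R to E, flip to black, move to (2,2). |black|=6
Step 4: on WHITE (2,2): turn R to S, flip to black, move to (3,2). |black|=7
Step 5: on BLACK (3,2): turn L to E, flip to white, move to (3,3). |black|=6
Step 6: on WHITE (3,3): turn R to S, flip to black, move to (4,3). |black|=7
Step 7: on WHITE (4,3): turn R to W, flip to black, move to (4,2). |black|=8
Step 8: on WHITE (4,2): turn R to N, flip to black, move to (3,2). |black|=9
Step 9: on WHITE (3,2): turn R to E, flip to black, move to (3,3). |black|=10
Step 10: on BLACK (3,3): turn L to N, flip to white, move to (2,3). |black|=9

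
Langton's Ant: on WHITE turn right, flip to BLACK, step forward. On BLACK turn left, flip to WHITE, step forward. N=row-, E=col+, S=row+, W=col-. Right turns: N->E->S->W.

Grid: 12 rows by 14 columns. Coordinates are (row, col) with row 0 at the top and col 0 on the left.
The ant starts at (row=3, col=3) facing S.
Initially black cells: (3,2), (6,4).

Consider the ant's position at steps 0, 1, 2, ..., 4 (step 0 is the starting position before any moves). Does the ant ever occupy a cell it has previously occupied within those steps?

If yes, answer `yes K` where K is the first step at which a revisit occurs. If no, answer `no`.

Answer: no

Derivation:
Step 1: on WHITE (3,3): turn R to W, flip to black, move to (3,2). |black|=3 — new cell
Step 2: on BLACK (3,2): turn L to S, flip to white, move to (4,2). |black|=2 — new cell
Step 3: on WHITE (4,2): turn R to W, flip to black, move to (4,1). |black|=3 — new cell
Step 4: on WHITE (4,1): turn R to N, flip to black, move to (3,1). |black|=4 — new cell
No revisit within 4 steps.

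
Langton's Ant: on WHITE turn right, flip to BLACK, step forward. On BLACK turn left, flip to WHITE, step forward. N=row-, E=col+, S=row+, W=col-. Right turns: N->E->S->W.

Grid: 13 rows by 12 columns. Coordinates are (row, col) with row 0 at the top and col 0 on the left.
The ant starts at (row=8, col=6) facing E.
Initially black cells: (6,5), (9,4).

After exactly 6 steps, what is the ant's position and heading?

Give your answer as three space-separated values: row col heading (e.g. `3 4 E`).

Answer: 7 7 E

Derivation:
Step 1: on WHITE (8,6): turn R to S, flip to black, move to (9,6). |black|=3
Step 2: on WHITE (9,6): turn R to W, flip to black, move to (9,5). |black|=4
Step 3: on WHITE (9,5): turn R to N, flip to black, move to (8,5). |black|=5
Step 4: on WHITE (8,5): turn R to E, flip to black, move to (8,6). |black|=6
Step 5: on BLACK (8,6): turn L to N, flip to white, move to (7,6). |black|=5
Step 6: on WHITE (7,6): turn R to E, flip to black, move to (7,7). |black|=6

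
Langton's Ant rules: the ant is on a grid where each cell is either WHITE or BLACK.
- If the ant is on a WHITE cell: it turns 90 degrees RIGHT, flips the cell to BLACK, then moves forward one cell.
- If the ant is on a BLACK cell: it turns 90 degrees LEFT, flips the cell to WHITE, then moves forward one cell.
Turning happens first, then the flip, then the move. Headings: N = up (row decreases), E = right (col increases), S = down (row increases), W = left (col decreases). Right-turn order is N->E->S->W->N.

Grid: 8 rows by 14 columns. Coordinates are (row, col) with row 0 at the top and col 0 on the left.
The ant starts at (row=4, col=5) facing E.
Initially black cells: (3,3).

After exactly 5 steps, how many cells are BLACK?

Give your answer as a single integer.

Answer: 4

Derivation:
Step 1: on WHITE (4,5): turn R to S, flip to black, move to (5,5). |black|=2
Step 2: on WHITE (5,5): turn R to W, flip to black, move to (5,4). |black|=3
Step 3: on WHITE (5,4): turn R to N, flip to black, move to (4,4). |black|=4
Step 4: on WHITE (4,4): turn R to E, flip to black, move to (4,5). |black|=5
Step 5: on BLACK (4,5): turn L to N, flip to white, move to (3,5). |black|=4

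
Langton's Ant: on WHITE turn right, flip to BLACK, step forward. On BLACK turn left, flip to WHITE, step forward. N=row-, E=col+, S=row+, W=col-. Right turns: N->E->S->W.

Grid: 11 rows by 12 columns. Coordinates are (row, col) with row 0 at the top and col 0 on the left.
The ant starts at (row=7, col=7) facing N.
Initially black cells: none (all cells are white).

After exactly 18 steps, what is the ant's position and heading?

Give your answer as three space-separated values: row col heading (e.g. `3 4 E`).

Answer: 8 6 S

Derivation:
Step 1: on WHITE (7,7): turn R to E, flip to black, move to (7,8). |black|=1
Step 2: on WHITE (7,8): turn R to S, flip to black, move to (8,8). |black|=2
Step 3: on WHITE (8,8): turn R to W, flip to black, move to (8,7). |black|=3
Step 4: on WHITE (8,7): turn R to N, flip to black, move to (7,7). |black|=4
Step 5: on BLACK (7,7): turn L to W, flip to white, move to (7,6). |black|=3
Step 6: on WHITE (7,6): turn R to N, flip to black, move to (6,6). |black|=4
Step 7: on WHITE (6,6): turn R to E, flip to black, move to (6,7). |black|=5
Step 8: on WHITE (6,7): turn R to S, flip to black, move to (7,7). |black|=6
Step 9: on WHITE (7,7): turn R to W, flip to black, move to (7,6). |black|=7
Step 10: on BLACK (7,6): turn L to S, flip to white, move to (8,6). |black|=6
Step 11: on WHITE (8,6): turn R to W, flip to black, move to (8,5). |black|=7
Step 12: on WHITE (8,5): turn R to N, flip to black, move to (7,5). |black|=8
Step 13: on WHITE (7,5): turn R to E, flip to black, move to (7,6). |black|=9
Step 14: on WHITE (7,6): turn R to S, flip to black, move to (8,6). |black|=10
Step 15: on BLACK (8,6): turn L to E, flip to white, move to (8,7). |black|=9
Step 16: on BLACK (8,7): turn L to N, flip to white, move to (7,7). |black|=8
Step 17: on BLACK (7,7): turn L to W, flip to white, move to (7,6). |black|=7
Step 18: on BLACK (7,6): turn L to S, flip to white, move to (8,6). |black|=6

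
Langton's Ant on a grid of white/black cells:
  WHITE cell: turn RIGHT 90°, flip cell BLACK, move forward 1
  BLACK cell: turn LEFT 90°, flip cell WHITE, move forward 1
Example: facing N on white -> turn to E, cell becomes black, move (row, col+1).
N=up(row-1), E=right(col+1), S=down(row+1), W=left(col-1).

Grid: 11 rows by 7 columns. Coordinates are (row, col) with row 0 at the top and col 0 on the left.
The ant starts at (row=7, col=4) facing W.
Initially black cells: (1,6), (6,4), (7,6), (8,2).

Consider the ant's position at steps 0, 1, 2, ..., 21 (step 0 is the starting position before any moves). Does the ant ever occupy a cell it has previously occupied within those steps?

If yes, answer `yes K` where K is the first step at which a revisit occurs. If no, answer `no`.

Step 1: on WHITE (7,4): turn R to N, flip to black, move to (6,4). |black|=5 — new cell
Step 2: on BLACK (6,4): turn L to W, flip to white, move to (6,3). |black|=4 — new cell
Step 3: on WHITE (6,3): turn R to N, flip to black, move to (5,3). |black|=5 — new cell
Step 4: on WHITE (5,3): turn R to E, flip to black, move to (5,4). |black|=6 — new cell
Step 5: on WHITE (5,4): turn R to S, flip to black, move to (6,4). |black|=7 — REVISIT

Answer: yes 5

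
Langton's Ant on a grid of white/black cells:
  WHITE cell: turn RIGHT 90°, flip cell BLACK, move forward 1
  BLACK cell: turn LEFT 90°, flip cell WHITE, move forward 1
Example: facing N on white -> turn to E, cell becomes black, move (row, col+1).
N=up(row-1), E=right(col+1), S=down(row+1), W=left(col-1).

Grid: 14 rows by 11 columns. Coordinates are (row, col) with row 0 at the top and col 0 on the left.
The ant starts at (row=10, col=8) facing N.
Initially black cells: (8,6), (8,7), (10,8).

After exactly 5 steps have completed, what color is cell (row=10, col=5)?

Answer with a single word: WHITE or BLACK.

Step 1: on BLACK (10,8): turn L to W, flip to white, move to (10,7). |black|=2
Step 2: on WHITE (10,7): turn R to N, flip to black, move to (9,7). |black|=3
Step 3: on WHITE (9,7): turn R to E, flip to black, move to (9,8). |black|=4
Step 4: on WHITE (9,8): turn R to S, flip to black, move to (10,8). |black|=5
Step 5: on WHITE (10,8): turn R to W, flip to black, move to (10,7). |black|=6

Answer: WHITE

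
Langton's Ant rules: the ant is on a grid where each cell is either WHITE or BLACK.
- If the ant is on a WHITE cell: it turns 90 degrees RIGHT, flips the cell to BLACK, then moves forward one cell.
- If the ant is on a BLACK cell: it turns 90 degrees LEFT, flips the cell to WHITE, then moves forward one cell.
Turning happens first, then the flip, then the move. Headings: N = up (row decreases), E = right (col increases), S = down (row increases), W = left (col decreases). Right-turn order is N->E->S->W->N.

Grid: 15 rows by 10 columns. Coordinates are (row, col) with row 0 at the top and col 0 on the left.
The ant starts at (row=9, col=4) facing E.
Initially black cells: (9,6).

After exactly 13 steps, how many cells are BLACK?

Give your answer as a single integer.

Answer: 10

Derivation:
Step 1: on WHITE (9,4): turn R to S, flip to black, move to (10,4). |black|=2
Step 2: on WHITE (10,4): turn R to W, flip to black, move to (10,3). |black|=3
Step 3: on WHITE (10,3): turn R to N, flip to black, move to (9,3). |black|=4
Step 4: on WHITE (9,3): turn R to E, flip to black, move to (9,4). |black|=5
Step 5: on BLACK (9,4): turn L to N, flip to white, move to (8,4). |black|=4
Step 6: on WHITE (8,4): turn R to E, flip to black, move to (8,5). |black|=5
Step 7: on WHITE (8,5): turn R to S, flip to black, move to (9,5). |black|=6
Step 8: on WHITE (9,5): turn R to W, flip to black, move to (9,4). |black|=7
Step 9: on WHITE (9,4): turn R to N, flip to black, move to (8,4). |black|=8
Step 10: on BLACK (8,4): turn L to W, flip to white, move to (8,3). |black|=7
Step 11: on WHITE (8,3): turn R to N, flip to black, move to (7,3). |black|=8
Step 12: on WHITE (7,3): turn R to E, flip to black, move to (7,4). |black|=9
Step 13: on WHITE (7,4): turn R to S, flip to black, move to (8,4). |black|=10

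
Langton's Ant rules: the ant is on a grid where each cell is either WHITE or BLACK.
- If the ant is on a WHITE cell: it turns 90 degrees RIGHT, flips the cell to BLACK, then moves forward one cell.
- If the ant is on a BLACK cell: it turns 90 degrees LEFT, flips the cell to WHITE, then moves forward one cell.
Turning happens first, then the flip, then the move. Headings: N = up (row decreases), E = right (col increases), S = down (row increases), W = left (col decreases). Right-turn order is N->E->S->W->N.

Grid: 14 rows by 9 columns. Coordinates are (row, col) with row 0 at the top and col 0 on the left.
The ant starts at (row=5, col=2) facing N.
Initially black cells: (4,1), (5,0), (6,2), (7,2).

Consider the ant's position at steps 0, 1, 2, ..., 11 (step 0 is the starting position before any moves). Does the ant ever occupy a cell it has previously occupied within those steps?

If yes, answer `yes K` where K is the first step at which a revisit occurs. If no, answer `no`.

Answer: yes 8

Derivation:
Step 1: on WHITE (5,2): turn R to E, flip to black, move to (5,3). |black|=5 — new cell
Step 2: on WHITE (5,3): turn R to S, flip to black, move to (6,3). |black|=6 — new cell
Step 3: on WHITE (6,3): turn R to W, flip to black, move to (6,2). |black|=7 — new cell
Step 4: on BLACK (6,2): turn L to S, flip to white, move to (7,2). |black|=6 — new cell
Step 5: on BLACK (7,2): turn L to E, flip to white, move to (7,3). |black|=5 — new cell
Step 6: on WHITE (7,3): turn R to S, flip to black, move to (8,3). |black|=6 — new cell
Step 7: on WHITE (8,3): turn R to W, flip to black, move to (8,2). |black|=7 — new cell
Step 8: on WHITE (8,2): turn R to N, flip to black, move to (7,2). |black|=8 — REVISIT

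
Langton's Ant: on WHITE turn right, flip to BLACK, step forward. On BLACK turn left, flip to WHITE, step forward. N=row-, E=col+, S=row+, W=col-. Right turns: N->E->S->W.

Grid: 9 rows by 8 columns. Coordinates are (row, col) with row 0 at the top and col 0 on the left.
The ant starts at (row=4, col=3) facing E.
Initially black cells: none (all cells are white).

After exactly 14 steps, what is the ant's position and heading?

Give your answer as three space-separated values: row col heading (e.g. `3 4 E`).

Answer: 3 2 W

Derivation:
Step 1: on WHITE (4,3): turn R to S, flip to black, move to (5,3). |black|=1
Step 2: on WHITE (5,3): turn R to W, flip to black, move to (5,2). |black|=2
Step 3: on WHITE (5,2): turn R to N, flip to black, move to (4,2). |black|=3
Step 4: on WHITE (4,2): turn R to E, flip to black, move to (4,3). |black|=4
Step 5: on BLACK (4,3): turn L to N, flip to white, move to (3,3). |black|=3
Step 6: on WHITE (3,3): turn R to E, flip to black, move to (3,4). |black|=4
Step 7: on WHITE (3,4): turn R to S, flip to black, move to (4,4). |black|=5
Step 8: on WHITE (4,4): turn R to W, flip to black, move to (4,3). |black|=6
Step 9: on WHITE (4,3): turn R to N, flip to black, move to (3,3). |black|=7
Step 10: on BLACK (3,3): turn L to W, flip to white, move to (3,2). |black|=6
Step 11: on WHITE (3,2): turn R to N, flip to black, move to (2,2). |black|=7
Step 12: on WHITE (2,2): turn R to E, flip to black, move to (2,3). |black|=8
Step 13: on WHITE (2,3): turn R to S, flip to black, move to (3,3). |black|=9
Step 14: on WHITE (3,3): turn R to W, flip to black, move to (3,2). |black|=10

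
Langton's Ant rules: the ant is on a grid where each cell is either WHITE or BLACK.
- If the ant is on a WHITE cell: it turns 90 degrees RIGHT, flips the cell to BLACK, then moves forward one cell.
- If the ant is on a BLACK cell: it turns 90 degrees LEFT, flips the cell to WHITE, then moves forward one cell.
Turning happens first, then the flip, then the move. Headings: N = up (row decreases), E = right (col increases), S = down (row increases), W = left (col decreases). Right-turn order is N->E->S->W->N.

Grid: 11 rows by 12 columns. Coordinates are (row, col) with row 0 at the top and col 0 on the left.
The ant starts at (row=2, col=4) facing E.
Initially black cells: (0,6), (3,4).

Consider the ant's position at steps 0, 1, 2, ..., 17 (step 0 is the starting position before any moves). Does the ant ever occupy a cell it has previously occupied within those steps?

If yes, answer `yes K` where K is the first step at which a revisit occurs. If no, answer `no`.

Answer: yes 5

Derivation:
Step 1: on WHITE (2,4): turn R to S, flip to black, move to (3,4). |black|=3 — new cell
Step 2: on BLACK (3,4): turn L to E, flip to white, move to (3,5). |black|=2 — new cell
Step 3: on WHITE (3,5): turn R to S, flip to black, move to (4,5). |black|=3 — new cell
Step 4: on WHITE (4,5): turn R to W, flip to black, move to (4,4). |black|=4 — new cell
Step 5: on WHITE (4,4): turn R to N, flip to black, move to (3,4). |black|=5 — REVISIT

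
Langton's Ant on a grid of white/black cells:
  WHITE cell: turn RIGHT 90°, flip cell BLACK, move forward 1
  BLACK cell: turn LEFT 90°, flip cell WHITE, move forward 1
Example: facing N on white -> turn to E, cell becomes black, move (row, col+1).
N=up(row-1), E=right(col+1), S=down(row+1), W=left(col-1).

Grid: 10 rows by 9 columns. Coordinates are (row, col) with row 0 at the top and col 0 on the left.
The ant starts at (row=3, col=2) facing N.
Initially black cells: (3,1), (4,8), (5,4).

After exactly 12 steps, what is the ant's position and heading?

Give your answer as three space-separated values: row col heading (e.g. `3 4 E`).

Answer: 3 2 N

Derivation:
Step 1: on WHITE (3,2): turn R to E, flip to black, move to (3,3). |black|=4
Step 2: on WHITE (3,3): turn R to S, flip to black, move to (4,3). |black|=5
Step 3: on WHITE (4,3): turn R to W, flip to black, move to (4,2). |black|=6
Step 4: on WHITE (4,2): turn R to N, flip to black, move to (3,2). |black|=7
Step 5: on BLACK (3,2): turn L to W, flip to white, move to (3,1). |black|=6
Step 6: on BLACK (3,1): turn L to S, flip to white, move to (4,1). |black|=5
Step 7: on WHITE (4,1): turn R to W, flip to black, move to (4,0). |black|=6
Step 8: on WHITE (4,0): turn R to N, flip to black, move to (3,0). |black|=7
Step 9: on WHITE (3,0): turn R to E, flip to black, move to (3,1). |black|=8
Step 10: on WHITE (3,1): turn R to S, flip to black, move to (4,1). |black|=9
Step 11: on BLACK (4,1): turn L to E, flip to white, move to (4,2). |black|=8
Step 12: on BLACK (4,2): turn L to N, flip to white, move to (3,2). |black|=7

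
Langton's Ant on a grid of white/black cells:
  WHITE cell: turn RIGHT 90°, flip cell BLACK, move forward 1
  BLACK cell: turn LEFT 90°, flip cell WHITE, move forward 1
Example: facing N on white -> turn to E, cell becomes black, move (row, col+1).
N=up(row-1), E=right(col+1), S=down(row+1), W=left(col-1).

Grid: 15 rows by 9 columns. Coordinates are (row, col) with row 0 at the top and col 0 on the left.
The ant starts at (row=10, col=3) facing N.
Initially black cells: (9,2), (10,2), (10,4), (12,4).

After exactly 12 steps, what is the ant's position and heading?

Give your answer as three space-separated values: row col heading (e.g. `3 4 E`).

Answer: 10 3 S

Derivation:
Step 1: on WHITE (10,3): turn R to E, flip to black, move to (10,4). |black|=5
Step 2: on BLACK (10,4): turn L to N, flip to white, move to (9,4). |black|=4
Step 3: on WHITE (9,4): turn R to E, flip to black, move to (9,5). |black|=5
Step 4: on WHITE (9,5): turn R to S, flip to black, move to (10,5). |black|=6
Step 5: on WHITE (10,5): turn R to W, flip to black, move to (10,4). |black|=7
Step 6: on WHITE (10,4): turn R to N, flip to black, move to (9,4). |black|=8
Step 7: on BLACK (9,4): turn L to W, flip to white, move to (9,3). |black|=7
Step 8: on WHITE (9,3): turn R to N, flip to black, move to (8,3). |black|=8
Step 9: on WHITE (8,3): turn R to E, flip to black, move to (8,4). |black|=9
Step 10: on WHITE (8,4): turn R to S, flip to black, move to (9,4). |black|=10
Step 11: on WHITE (9,4): turn R to W, flip to black, move to (9,3). |black|=11
Step 12: on BLACK (9,3): turn L to S, flip to white, move to (10,3). |black|=10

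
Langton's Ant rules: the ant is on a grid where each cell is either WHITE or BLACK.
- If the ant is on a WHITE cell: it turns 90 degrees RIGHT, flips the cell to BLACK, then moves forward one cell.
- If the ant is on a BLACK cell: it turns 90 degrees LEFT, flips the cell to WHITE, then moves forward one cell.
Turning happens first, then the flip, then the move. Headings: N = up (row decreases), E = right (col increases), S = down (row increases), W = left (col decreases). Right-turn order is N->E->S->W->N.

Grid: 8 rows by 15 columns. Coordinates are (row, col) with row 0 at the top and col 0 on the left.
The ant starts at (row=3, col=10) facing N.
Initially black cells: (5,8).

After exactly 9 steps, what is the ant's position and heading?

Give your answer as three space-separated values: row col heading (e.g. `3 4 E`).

Step 1: on WHITE (3,10): turn R to E, flip to black, move to (3,11). |black|=2
Step 2: on WHITE (3,11): turn R to S, flip to black, move to (4,11). |black|=3
Step 3: on WHITE (4,11): turn R to W, flip to black, move to (4,10). |black|=4
Step 4: on WHITE (4,10): turn R to N, flip to black, move to (3,10). |black|=5
Step 5: on BLACK (3,10): turn L to W, flip to white, move to (3,9). |black|=4
Step 6: on WHITE (3,9): turn R to N, flip to black, move to (2,9). |black|=5
Step 7: on WHITE (2,9): turn R to E, flip to black, move to (2,10). |black|=6
Step 8: on WHITE (2,10): turn R to S, flip to black, move to (3,10). |black|=7
Step 9: on WHITE (3,10): turn R to W, flip to black, move to (3,9). |black|=8

Answer: 3 9 W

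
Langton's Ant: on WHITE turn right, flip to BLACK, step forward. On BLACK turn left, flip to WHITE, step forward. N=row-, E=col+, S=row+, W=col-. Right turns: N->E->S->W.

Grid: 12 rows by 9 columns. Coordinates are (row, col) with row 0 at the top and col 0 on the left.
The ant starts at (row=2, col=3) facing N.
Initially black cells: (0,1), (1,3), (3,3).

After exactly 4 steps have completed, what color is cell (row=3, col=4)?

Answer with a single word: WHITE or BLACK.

Step 1: on WHITE (2,3): turn R to E, flip to black, move to (2,4). |black|=4
Step 2: on WHITE (2,4): turn R to S, flip to black, move to (3,4). |black|=5
Step 3: on WHITE (3,4): turn R to W, flip to black, move to (3,3). |black|=6
Step 4: on BLACK (3,3): turn L to S, flip to white, move to (4,3). |black|=5

Answer: BLACK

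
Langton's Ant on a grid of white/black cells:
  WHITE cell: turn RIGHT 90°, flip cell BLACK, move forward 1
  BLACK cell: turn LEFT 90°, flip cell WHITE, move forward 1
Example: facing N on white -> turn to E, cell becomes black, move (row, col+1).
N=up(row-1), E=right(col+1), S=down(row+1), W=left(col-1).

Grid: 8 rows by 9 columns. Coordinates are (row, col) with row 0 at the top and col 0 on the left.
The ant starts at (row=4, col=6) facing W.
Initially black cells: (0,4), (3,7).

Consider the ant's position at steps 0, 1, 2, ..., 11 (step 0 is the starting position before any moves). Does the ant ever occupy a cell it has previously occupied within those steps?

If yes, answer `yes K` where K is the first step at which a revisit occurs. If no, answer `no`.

Answer: yes 6

Derivation:
Step 1: on WHITE (4,6): turn R to N, flip to black, move to (3,6). |black|=3 — new cell
Step 2: on WHITE (3,6): turn R to E, flip to black, move to (3,7). |black|=4 — new cell
Step 3: on BLACK (3,7): turn L to N, flip to white, move to (2,7). |black|=3 — new cell
Step 4: on WHITE (2,7): turn R to E, flip to black, move to (2,8). |black|=4 — new cell
Step 5: on WHITE (2,8): turn R to S, flip to black, move to (3,8). |black|=5 — new cell
Step 6: on WHITE (3,8): turn R to W, flip to black, move to (3,7). |black|=6 — REVISIT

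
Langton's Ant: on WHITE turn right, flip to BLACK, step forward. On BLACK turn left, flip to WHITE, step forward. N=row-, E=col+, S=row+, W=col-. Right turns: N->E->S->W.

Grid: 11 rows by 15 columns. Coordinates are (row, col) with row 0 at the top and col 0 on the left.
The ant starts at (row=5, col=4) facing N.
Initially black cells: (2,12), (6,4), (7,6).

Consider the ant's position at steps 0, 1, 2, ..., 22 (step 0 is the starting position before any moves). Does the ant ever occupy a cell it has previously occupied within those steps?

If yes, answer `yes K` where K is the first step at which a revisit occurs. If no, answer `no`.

Step 1: on WHITE (5,4): turn R to E, flip to black, move to (5,5). |black|=4 — new cell
Step 2: on WHITE (5,5): turn R to S, flip to black, move to (6,5). |black|=5 — new cell
Step 3: on WHITE (6,5): turn R to W, flip to black, move to (6,4). |black|=6 — new cell
Step 4: on BLACK (6,4): turn L to S, flip to white, move to (7,4). |black|=5 — new cell
Step 5: on WHITE (7,4): turn R to W, flip to black, move to (7,3). |black|=6 — new cell
Step 6: on WHITE (7,3): turn R to N, flip to black, move to (6,3). |black|=7 — new cell
Step 7: on WHITE (6,3): turn R to E, flip to black, move to (6,4). |black|=8 — REVISIT

Answer: yes 7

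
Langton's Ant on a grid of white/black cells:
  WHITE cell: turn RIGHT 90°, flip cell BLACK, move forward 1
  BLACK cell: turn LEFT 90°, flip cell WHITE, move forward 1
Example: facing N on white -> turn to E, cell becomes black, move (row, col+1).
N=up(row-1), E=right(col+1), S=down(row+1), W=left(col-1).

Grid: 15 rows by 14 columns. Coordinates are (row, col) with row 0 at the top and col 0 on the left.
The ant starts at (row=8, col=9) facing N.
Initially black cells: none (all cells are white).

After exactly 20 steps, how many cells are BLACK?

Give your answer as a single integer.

Answer: 6

Derivation:
Step 1: on WHITE (8,9): turn R to E, flip to black, move to (8,10). |black|=1
Step 2: on WHITE (8,10): turn R to S, flip to black, move to (9,10). |black|=2
Step 3: on WHITE (9,10): turn R to W, flip to black, move to (9,9). |black|=3
Step 4: on WHITE (9,9): turn R to N, flip to black, move to (8,9). |black|=4
Step 5: on BLACK (8,9): turn L to W, flip to white, move to (8,8). |black|=3
Step 6: on WHITE (8,8): turn R to N, flip to black, move to (7,8). |black|=4
Step 7: on WHITE (7,8): turn R to E, flip to black, move to (7,9). |black|=5
Step 8: on WHITE (7,9): turn R to S, flip to black, move to (8,9). |black|=6
Step 9: on WHITE (8,9): turn R to W, flip to black, move to (8,8). |black|=7
Step 10: on BLACK (8,8): turn L to S, flip to white, move to (9,8). |black|=6
Step 11: on WHITE (9,8): turn R to W, flip to black, move to (9,7). |black|=7
Step 12: on WHITE (9,7): turn R to N, flip to black, move to (8,7). |black|=8
Step 13: on WHITE (8,7): turn R to E, flip to black, move to (8,8). |black|=9
Step 14: on WHITE (8,8): turn R to S, flip to black, move to (9,8). |black|=10
Step 15: on BLACK (9,8): turn L to E, flip to white, move to (9,9). |black|=9
Step 16: on BLACK (9,9): turn L to N, flip to white, move to (8,9). |black|=8
Step 17: on BLACK (8,9): turn L to W, flip to white, move to (8,8). |black|=7
Step 18: on BLACK (8,8): turn L to S, flip to white, move to (9,8). |black|=6
Step 19: on WHITE (9,8): turn R to W, flip to black, move to (9,7). |black|=7
Step 20: on BLACK (9,7): turn L to S, flip to white, move to (10,7). |black|=6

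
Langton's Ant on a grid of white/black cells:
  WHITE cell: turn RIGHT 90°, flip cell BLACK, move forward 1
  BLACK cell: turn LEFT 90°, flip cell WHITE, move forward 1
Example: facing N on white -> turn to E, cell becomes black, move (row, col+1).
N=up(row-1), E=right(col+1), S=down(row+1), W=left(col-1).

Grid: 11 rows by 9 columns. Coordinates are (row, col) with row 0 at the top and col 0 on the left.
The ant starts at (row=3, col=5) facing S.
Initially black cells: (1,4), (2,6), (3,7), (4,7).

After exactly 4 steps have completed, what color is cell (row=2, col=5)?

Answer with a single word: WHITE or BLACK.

Answer: BLACK

Derivation:
Step 1: on WHITE (3,5): turn R to W, flip to black, move to (3,4). |black|=5
Step 2: on WHITE (3,4): turn R to N, flip to black, move to (2,4). |black|=6
Step 3: on WHITE (2,4): turn R to E, flip to black, move to (2,5). |black|=7
Step 4: on WHITE (2,5): turn R to S, flip to black, move to (3,5). |black|=8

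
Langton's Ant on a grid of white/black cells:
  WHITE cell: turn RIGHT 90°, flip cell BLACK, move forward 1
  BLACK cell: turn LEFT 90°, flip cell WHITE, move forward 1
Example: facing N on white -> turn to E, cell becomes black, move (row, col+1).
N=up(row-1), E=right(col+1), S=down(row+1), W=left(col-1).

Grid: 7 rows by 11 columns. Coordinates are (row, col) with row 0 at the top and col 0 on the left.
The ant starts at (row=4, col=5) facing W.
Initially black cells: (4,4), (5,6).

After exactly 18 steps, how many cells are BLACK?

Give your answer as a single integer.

Step 1: on WHITE (4,5): turn R to N, flip to black, move to (3,5). |black|=3
Step 2: on WHITE (3,5): turn R to E, flip to black, move to (3,6). |black|=4
Step 3: on WHITE (3,6): turn R to S, flip to black, move to (4,6). |black|=5
Step 4: on WHITE (4,6): turn R to W, flip to black, move to (4,5). |black|=6
Step 5: on BLACK (4,5): turn L to S, flip to white, move to (5,5). |black|=5
Step 6: on WHITE (5,5): turn R to W, flip to black, move to (5,4). |black|=6
Step 7: on WHITE (5,4): turn R to N, flip to black, move to (4,4). |black|=7
Step 8: on BLACK (4,4): turn L to W, flip to white, move to (4,3). |black|=6
Step 9: on WHITE (4,3): turn R to N, flip to black, move to (3,3). |black|=7
Step 10: on WHITE (3,3): turn R to E, flip to black, move to (3,4). |black|=8
Step 11: on WHITE (3,4): turn R to S, flip to black, move to (4,4). |black|=9
Step 12: on WHITE (4,4): turn R to W, flip to black, move to (4,3). |black|=10
Step 13: on BLACK (4,3): turn L to S, flip to white, move to (5,3). |black|=9
Step 14: on WHITE (5,3): turn R to W, flip to black, move to (5,2). |black|=10
Step 15: on WHITE (5,2): turn R to N, flip to black, move to (4,2). |black|=11
Step 16: on WHITE (4,2): turn R to E, flip to black, move to (4,3). |black|=12
Step 17: on WHITE (4,3): turn R to S, flip to black, move to (5,3). |black|=13
Step 18: on BLACK (5,3): turn L to E, flip to white, move to (5,4). |black|=12

Answer: 12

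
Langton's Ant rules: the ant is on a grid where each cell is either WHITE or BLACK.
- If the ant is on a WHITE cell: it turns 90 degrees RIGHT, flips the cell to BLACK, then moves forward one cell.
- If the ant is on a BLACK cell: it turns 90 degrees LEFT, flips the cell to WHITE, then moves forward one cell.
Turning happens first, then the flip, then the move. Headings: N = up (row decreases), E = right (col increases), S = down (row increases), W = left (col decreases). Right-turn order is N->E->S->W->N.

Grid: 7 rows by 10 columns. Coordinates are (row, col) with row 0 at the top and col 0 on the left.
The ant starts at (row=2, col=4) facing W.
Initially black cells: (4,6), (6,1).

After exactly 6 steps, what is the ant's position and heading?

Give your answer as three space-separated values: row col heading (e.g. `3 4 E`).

Step 1: on WHITE (2,4): turn R to N, flip to black, move to (1,4). |black|=3
Step 2: on WHITE (1,4): turn R to E, flip to black, move to (1,5). |black|=4
Step 3: on WHITE (1,5): turn R to S, flip to black, move to (2,5). |black|=5
Step 4: on WHITE (2,5): turn R to W, flip to black, move to (2,4). |black|=6
Step 5: on BLACK (2,4): turn L to S, flip to white, move to (3,4). |black|=5
Step 6: on WHITE (3,4): turn R to W, flip to black, move to (3,3). |black|=6

Answer: 3 3 W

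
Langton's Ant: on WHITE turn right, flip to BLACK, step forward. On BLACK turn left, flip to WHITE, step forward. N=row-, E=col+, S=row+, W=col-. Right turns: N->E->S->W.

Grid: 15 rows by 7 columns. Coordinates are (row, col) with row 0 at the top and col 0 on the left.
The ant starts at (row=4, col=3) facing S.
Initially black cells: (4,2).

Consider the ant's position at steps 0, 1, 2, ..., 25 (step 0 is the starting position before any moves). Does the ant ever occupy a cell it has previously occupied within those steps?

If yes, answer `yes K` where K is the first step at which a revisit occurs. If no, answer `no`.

Step 1: on WHITE (4,3): turn R to W, flip to black, move to (4,2). |black|=2 — new cell
Step 2: on BLACK (4,2): turn L to S, flip to white, move to (5,2). |black|=1 — new cell
Step 3: on WHITE (5,2): turn R to W, flip to black, move to (5,1). |black|=2 — new cell
Step 4: on WHITE (5,1): turn R to N, flip to black, move to (4,1). |black|=3 — new cell
Step 5: on WHITE (4,1): turn R to E, flip to black, move to (4,2). |black|=4 — REVISIT

Answer: yes 5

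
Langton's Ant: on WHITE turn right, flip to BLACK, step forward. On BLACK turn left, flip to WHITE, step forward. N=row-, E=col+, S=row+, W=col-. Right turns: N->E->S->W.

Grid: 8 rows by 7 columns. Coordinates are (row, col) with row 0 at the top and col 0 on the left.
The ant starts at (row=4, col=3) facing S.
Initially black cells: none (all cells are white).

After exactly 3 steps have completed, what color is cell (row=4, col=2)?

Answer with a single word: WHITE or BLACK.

Step 1: on WHITE (4,3): turn R to W, flip to black, move to (4,2). |black|=1
Step 2: on WHITE (4,2): turn R to N, flip to black, move to (3,2). |black|=2
Step 3: on WHITE (3,2): turn R to E, flip to black, move to (3,3). |black|=3

Answer: BLACK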